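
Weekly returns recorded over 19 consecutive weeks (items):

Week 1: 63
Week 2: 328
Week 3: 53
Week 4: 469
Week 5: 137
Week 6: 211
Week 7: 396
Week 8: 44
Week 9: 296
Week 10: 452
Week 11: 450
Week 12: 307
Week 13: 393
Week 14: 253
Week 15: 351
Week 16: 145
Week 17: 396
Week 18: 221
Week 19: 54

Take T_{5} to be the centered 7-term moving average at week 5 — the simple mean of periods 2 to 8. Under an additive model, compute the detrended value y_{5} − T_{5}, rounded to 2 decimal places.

Trend T_5 = (328 + 53 + 469 + 137 + 211 + 396 + 44) / 7 = 1638/7 = 234.0000
Detrended value: 137 − 234.0000 = -97.00

-97.00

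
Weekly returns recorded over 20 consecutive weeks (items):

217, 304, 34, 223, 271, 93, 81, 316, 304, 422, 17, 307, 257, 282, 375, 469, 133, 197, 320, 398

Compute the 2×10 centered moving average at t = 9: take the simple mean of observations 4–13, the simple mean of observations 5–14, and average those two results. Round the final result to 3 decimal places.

Sum over 4–13: 223 + 271 + 93 + 81 + 316 + 304 + 422 + 17 + 307 + 257 = 2291
Sum over 5–14: 271 + 93 + 81 + 316 + 304 + 422 + 17 + 307 + 257 + 282 = 2350
CMA at t=9 = (2291 + 2350) / (2·10) = 4641 / 20 = 232.050

232.050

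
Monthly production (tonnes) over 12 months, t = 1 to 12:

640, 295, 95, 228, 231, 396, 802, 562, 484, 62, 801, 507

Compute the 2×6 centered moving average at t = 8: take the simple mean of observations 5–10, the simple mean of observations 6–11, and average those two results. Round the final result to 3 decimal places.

470.333

Sum over 5–10: 231 + 396 + 802 + 562 + 484 + 62 = 2537
Sum over 6–11: 396 + 802 + 562 + 484 + 62 + 801 = 3107
CMA at t=8 = (2537 + 3107) / (2·6) = 5644 / 12 = 470.333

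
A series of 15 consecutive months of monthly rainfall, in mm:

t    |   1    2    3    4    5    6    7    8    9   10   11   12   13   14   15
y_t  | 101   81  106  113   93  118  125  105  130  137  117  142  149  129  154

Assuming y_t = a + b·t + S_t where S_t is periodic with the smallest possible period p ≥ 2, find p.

3

First differences y_{t+1} − y_t: -20, 25, 7, -20, 25, 7, -20, 25, …
The difference pattern repeats every 3 terms and not for any smaller step, so p = 3.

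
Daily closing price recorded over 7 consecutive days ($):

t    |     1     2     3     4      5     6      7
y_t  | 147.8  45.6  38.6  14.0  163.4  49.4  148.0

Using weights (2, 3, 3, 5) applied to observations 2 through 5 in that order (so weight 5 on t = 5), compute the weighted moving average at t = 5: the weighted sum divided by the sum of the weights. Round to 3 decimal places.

82.000

Weighted sum: 2·45.6 + 3·38.6 + 3·14.0 + 5·163.4 = 91.2 + 115.8 + 42.0 + 817.0 = 1066.0
Weight total: 2 + 3 + 3 + 5 = 13
WMA = 1066.0 / 13 = 82.000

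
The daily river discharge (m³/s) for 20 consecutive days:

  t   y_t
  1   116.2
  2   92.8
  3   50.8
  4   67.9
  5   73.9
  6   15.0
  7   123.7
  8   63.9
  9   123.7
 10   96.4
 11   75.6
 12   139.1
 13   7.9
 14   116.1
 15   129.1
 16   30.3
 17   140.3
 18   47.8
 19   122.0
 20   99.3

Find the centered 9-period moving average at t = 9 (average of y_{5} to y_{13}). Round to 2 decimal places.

Sum of periods 5–13: 73.9 + 15.0 + 123.7 + 63.9 + 123.7 + 96.4 + 75.6 + 139.1 + 7.9 = 719.2
Divide by 9: 719.2 / 9 = 79.91

79.91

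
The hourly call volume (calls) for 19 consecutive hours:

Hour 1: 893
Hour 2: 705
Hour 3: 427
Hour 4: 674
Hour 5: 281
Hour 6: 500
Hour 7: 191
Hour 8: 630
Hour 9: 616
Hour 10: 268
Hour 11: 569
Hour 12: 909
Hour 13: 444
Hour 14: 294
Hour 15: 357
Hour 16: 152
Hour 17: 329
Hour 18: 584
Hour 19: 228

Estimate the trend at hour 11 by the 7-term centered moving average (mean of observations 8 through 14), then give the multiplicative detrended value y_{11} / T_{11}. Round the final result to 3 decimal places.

1.068

Trend T_11 = (630 + 616 + 268 + 569 + 909 + 444 + 294) / 7 = 3730/7 = 532.85714
Ratio to trend: 569 / 532.85714 = 1.068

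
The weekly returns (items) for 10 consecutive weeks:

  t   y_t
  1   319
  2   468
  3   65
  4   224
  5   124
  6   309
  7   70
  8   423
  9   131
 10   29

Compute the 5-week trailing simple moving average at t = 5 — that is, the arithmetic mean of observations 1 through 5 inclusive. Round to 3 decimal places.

240.000

Sum of periods 1–5: 319 + 468 + 65 + 224 + 124 = 1200
Divide by 5: 1200 / 5 = 240.000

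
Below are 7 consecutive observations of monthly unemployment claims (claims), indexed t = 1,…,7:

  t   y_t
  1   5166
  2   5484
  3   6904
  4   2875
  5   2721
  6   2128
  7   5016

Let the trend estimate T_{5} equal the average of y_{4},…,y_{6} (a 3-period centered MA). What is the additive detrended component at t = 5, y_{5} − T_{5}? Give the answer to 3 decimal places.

146.333

Trend T_5 = (2875 + 2721 + 2128) / 3 = 7724/3 = 2574.66667
Detrended value: 2721 − 2574.66667 = 146.333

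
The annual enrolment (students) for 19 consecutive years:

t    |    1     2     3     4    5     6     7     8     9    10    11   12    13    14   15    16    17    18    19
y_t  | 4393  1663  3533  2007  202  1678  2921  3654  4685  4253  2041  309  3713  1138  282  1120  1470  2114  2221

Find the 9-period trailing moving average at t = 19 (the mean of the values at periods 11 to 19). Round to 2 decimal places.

Sum of periods 11–19: 2041 + 309 + 3713 + 1138 + 282 + 1120 + 1470 + 2114 + 2221 = 14408
Divide by 9: 14408 / 9 = 1600.89

1600.89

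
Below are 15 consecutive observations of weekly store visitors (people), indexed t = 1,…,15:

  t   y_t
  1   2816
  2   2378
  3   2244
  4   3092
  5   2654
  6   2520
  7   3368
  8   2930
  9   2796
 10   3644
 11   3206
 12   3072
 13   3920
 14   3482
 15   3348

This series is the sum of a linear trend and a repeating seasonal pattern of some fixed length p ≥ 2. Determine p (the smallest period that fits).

3

First differences y_{t+1} − y_t: -438, -134, 848, -438, -134, 848, -438, -134, …
The difference pattern repeats every 3 terms and not for any smaller step, so p = 3.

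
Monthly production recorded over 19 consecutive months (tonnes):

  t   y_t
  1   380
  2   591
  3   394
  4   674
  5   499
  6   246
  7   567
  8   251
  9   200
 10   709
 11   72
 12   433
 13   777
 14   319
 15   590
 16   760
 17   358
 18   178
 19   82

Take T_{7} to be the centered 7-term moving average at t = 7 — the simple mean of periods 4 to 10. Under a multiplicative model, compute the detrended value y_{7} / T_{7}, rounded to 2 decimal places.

1.26

Trend T_7 = (674 + 499 + 246 + 567 + 251 + 200 + 709) / 7 = 3146/7 = 449.4286
Ratio to trend: 567 / 449.4286 = 1.26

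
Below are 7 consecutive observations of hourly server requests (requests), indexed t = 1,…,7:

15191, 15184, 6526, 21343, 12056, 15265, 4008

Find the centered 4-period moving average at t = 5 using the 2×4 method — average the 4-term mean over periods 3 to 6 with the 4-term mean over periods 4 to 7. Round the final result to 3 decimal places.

13482.750

Sum over 3–6: 6526 + 21343 + 12056 + 15265 = 55190
Sum over 4–7: 21343 + 12056 + 15265 + 4008 = 52672
CMA at t=5 = (55190 + 52672) / (2·4) = 107862 / 8 = 13482.750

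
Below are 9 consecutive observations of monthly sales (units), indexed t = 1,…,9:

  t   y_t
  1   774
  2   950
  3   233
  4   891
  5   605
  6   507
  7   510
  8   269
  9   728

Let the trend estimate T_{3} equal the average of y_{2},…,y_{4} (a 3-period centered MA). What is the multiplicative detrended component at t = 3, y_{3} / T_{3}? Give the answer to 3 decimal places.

0.337

Trend T_3 = (950 + 233 + 891) / 3 = 2074/3 = 691.33333
Ratio to trend: 233 / 691.33333 = 0.337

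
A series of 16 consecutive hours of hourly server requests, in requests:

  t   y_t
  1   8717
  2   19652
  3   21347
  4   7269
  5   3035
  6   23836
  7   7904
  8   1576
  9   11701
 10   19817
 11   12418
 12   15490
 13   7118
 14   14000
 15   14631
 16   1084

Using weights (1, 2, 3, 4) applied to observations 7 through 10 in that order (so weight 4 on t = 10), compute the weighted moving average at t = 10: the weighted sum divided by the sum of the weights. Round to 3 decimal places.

Weighted sum: 1·7904 + 2·1576 + 3·11701 + 4·19817 = 7904 + 3152 + 35103 + 79268 = 125427
Weight total: 1 + 2 + 3 + 4 = 10
WMA = 125427 / 10 = 12542.700

12542.700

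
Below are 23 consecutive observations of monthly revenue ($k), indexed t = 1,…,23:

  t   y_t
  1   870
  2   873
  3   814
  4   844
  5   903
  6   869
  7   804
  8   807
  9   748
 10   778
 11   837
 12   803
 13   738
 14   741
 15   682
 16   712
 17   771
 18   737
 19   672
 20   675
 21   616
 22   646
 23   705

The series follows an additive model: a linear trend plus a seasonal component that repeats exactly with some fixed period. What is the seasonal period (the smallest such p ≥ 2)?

6

First differences y_{t+1} − y_t: 3, -59, 30, 59, -34, -65, 3, -59, 30, 59, -34, -65, 3, -59, …
The difference pattern repeats every 6 terms and not for any smaller step, so p = 6.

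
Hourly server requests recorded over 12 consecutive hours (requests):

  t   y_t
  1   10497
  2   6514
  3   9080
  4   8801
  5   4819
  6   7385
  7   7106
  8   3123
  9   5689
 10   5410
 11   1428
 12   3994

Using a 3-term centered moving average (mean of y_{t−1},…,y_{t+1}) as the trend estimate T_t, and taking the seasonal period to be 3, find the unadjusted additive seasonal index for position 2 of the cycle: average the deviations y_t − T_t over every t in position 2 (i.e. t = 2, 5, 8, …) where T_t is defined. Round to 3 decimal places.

Season position 2 occurs at t = 2, 5, 8, 11 (where T_t is defined).
t=2: T_2 = 8697.00000; y_2 − T_2 = 6514 − 8697.00000 = -2183.00000
t=5: T_5 = 7001.66667; y_5 − T_5 = 4819 − 7001.66667 = -2182.66667
t=8: T_8 = 5306.00000; y_8 − T_8 = 3123 − 5306.00000 = -2183.00000
t=11: T_11 = 3610.66667; y_11 − T_11 = 1428 − 3610.66667 = -2182.66667
Mean deviation: (-2183.00000 + -2182.66667 + -2183.00000 + -2182.66667) / 4 = -2182.833

-2182.833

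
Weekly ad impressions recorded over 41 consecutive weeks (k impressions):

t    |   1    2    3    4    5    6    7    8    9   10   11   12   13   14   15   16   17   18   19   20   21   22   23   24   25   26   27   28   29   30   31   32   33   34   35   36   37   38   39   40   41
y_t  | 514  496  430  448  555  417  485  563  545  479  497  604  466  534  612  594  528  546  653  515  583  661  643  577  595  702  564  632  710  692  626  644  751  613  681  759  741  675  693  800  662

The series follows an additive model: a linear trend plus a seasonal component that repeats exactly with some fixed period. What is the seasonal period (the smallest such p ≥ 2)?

7

First differences y_{t+1} − y_t: -18, -66, 18, 107, -138, 68, 78, -18, -66, 18, 107, -138, 68, 78, -18, -66, …
The difference pattern repeats every 7 terms and not for any smaller step, so p = 7.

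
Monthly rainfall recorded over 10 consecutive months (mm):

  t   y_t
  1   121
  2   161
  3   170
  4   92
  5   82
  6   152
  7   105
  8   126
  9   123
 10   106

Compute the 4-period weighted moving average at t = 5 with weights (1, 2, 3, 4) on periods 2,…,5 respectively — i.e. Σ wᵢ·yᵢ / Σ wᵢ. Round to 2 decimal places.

110.50

Weighted sum: 1·161 + 2·170 + 3·92 + 4·82 = 161 + 340 + 276 + 328 = 1105
Weight total: 1 + 2 + 3 + 4 = 10
WMA = 1105 / 10 = 110.50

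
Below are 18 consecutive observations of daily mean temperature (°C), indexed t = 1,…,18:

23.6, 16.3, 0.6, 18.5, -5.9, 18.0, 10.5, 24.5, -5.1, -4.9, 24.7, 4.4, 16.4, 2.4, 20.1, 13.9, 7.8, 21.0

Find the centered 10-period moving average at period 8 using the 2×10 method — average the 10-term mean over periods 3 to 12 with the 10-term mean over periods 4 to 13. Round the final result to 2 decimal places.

9.32

Sum over 3–12: 0.6 + 18.5 + (-5.9) + 18.0 + 10.5 + 24.5 + (-5.1) + (-4.9) + 24.7 + 4.4 = 85.3
Sum over 4–13: 18.5 + (-5.9) + 18.0 + 10.5 + 24.5 + (-5.1) + (-4.9) + 24.7 + 4.4 + 16.4 = 101.1
CMA at t=8 = (85.3 + 101.1) / (2·10) = 186.4 / 20 = 9.32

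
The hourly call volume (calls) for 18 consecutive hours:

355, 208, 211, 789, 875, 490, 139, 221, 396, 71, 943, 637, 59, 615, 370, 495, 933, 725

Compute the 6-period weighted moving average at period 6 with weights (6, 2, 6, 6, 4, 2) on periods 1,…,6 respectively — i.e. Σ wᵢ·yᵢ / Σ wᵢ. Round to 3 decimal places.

501.000

Weighted sum: 6·355 + 2·208 + 6·211 + 6·789 + 4·875 + 2·490 = 2130 + 416 + 1266 + 4734 + 3500 + 980 = 13026
Weight total: 6 + 2 + 6 + 6 + 4 + 2 = 26
WMA = 13026 / 26 = 501.000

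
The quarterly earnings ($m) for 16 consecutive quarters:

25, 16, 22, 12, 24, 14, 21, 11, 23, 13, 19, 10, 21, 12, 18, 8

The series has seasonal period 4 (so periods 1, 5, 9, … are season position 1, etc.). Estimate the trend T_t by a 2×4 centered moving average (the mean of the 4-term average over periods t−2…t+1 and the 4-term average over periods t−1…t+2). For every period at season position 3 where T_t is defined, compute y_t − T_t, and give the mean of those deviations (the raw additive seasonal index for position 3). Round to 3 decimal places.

3.333

Season position 3 occurs at t = 3, 7, 11 (where T_t is defined).
t=3: T_3 = 18.62500; y_3 − T_3 = 22 − 18.62500 = 3.37500
t=7: T_7 = 17.37500; y_7 − T_7 = 21 − 17.37500 = 3.62500
t=11: T_11 = 16.00000; y_11 − T_11 = 19 − 16.00000 = 3.00000
Mean deviation: (3.37500 + 3.62500 + 3.00000) / 3 = 3.333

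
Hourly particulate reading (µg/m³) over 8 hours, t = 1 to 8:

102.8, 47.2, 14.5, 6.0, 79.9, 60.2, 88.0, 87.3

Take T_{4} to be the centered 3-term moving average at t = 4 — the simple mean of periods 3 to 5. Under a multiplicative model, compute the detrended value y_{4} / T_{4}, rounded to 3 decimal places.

Trend T_4 = (14.5 + 6.0 + 79.9) / 3 = 100.4/3 = 33.46667
Ratio to trend: 6.0 / 33.46667 = 0.179

0.179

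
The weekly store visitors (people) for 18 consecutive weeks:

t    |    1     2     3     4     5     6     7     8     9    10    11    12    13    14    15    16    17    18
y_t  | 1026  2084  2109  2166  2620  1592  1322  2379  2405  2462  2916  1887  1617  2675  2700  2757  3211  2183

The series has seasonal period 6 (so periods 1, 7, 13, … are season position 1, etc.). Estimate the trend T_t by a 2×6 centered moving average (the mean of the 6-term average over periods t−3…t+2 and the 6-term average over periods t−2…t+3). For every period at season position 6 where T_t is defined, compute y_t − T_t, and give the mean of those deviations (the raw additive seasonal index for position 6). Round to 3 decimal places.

Season position 6 occurs at t = 6, 12 (where T_t is defined).
t=6: T_6 = 2056.00000; y_6 − T_6 = 1592 − 2056.00000 = -464.00000
t=12: T_12 = 2351.58333; y_12 − T_12 = 1887 − 2351.58333 = -464.58333
Mean deviation: (-464.00000 + -464.58333) / 2 = -464.292

-464.292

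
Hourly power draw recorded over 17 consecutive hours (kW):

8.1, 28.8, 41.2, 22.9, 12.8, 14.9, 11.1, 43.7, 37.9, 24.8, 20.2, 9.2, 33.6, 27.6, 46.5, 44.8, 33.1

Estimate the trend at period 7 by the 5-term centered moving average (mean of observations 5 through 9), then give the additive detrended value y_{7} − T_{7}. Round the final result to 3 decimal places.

-12.980

Trend T_7 = (12.8 + 14.9 + 11.1 + 43.7 + 37.9) / 5 = 120.4/5 = 24.08000
Detrended value: 11.1 − 24.08000 = -12.980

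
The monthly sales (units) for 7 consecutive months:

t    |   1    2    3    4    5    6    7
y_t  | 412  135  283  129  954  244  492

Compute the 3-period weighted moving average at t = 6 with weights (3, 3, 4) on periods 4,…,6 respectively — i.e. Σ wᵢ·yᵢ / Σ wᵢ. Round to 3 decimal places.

Weighted sum: 3·129 + 3·954 + 4·244 = 387 + 2862 + 976 = 4225
Weight total: 3 + 3 + 4 = 10
WMA = 4225 / 10 = 422.500

422.500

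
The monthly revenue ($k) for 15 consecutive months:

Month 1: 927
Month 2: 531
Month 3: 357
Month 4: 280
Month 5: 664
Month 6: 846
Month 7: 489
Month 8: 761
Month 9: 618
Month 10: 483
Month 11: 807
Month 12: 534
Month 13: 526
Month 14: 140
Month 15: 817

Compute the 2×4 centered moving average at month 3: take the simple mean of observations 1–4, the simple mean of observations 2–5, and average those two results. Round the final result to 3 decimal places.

Sum over 1–4: 927 + 531 + 357 + 280 = 2095
Sum over 2–5: 531 + 357 + 280 + 664 = 1832
CMA at t=3 = (2095 + 1832) / (2·4) = 3927 / 8 = 490.875

490.875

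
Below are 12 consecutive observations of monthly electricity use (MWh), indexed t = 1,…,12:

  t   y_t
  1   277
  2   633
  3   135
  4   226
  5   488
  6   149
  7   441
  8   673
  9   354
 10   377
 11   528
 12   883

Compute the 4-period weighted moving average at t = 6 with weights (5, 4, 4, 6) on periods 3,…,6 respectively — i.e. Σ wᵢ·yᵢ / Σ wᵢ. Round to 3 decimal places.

Weighted sum: 5·135 + 4·226 + 4·488 + 6·149 = 675 + 904 + 1952 + 894 = 4425
Weight total: 5 + 4 + 4 + 6 = 19
WMA = 4425 / 19 = 232.895

232.895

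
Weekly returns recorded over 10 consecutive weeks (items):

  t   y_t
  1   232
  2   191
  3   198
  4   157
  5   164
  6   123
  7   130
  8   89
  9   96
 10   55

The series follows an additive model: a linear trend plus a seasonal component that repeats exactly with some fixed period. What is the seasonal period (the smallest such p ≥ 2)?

First differences y_{t+1} − y_t: -41, 7, -41, 7, -41, 7, …
The difference pattern repeats every 2 terms and not for any smaller step, so p = 2.

2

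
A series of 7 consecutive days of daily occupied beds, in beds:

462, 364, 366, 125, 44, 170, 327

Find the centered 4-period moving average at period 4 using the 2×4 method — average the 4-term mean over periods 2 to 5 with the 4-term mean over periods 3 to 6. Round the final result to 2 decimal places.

200.50

Sum over 2–5: 364 + 366 + 125 + 44 = 899
Sum over 3–6: 366 + 125 + 44 + 170 = 705
CMA at t=4 = (899 + 705) / (2·4) = 1604 / 8 = 200.50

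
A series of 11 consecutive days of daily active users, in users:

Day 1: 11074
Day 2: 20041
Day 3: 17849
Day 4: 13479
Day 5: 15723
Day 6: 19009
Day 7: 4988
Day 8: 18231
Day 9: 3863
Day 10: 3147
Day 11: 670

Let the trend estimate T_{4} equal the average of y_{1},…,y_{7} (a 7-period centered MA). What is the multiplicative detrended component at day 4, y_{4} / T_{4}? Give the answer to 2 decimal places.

Trend T_4 = (11074 + 20041 + 17849 + 13479 + 15723 + 19009 + 4988) / 7 = 102163/7 = 14594.7143
Ratio to trend: 13479 / 14594.7143 = 0.92

0.92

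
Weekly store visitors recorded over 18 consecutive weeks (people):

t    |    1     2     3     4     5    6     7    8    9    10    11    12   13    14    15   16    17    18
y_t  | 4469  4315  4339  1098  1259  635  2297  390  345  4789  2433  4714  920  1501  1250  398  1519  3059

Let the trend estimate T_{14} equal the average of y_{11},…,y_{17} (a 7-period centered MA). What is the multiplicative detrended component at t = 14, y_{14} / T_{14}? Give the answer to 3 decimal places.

0.825

Trend T_14 = (2433 + 4714 + 920 + 1501 + 1250 + 398 + 1519) / 7 = 12735/7 = 1819.28571
Ratio to trend: 1501 / 1819.28571 = 0.825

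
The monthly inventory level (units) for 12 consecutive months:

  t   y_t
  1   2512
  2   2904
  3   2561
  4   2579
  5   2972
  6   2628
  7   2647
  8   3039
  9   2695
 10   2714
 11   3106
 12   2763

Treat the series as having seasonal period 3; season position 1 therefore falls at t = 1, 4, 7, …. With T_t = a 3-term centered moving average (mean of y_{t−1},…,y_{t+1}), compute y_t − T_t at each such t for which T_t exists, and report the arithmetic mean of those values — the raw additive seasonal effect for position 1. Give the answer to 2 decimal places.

Season position 1 occurs at t = 4, 7, 10 (where T_t is defined).
t=4: T_4 = 2704.0000; y_4 − T_4 = 2579 − 2704.0000 = -125.0000
t=7: T_7 = 2771.3333; y_7 − T_7 = 2647 − 2771.3333 = -124.3333
t=10: T_10 = 2838.3333; y_10 − T_10 = 2714 − 2838.3333 = -124.3333
Mean deviation: (-125.0000 + -124.3333 + -124.3333) / 3 = -124.56

-124.56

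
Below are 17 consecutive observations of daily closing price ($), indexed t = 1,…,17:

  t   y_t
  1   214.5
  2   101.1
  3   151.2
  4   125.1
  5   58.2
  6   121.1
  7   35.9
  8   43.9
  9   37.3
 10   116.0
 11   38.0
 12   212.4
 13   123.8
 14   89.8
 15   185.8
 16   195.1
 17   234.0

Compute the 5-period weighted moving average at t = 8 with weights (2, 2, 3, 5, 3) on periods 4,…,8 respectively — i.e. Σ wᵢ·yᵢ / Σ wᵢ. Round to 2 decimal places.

69.41

Weighted sum: 2·125.1 + 2·58.2 + 3·121.1 + 5·35.9 + 3·43.9 = 250.2 + 116.4 + 363.3 + 179.5 + 131.7 = 1041.1
Weight total: 2 + 2 + 3 + 5 + 3 = 15
WMA = 1041.1 / 15 = 69.41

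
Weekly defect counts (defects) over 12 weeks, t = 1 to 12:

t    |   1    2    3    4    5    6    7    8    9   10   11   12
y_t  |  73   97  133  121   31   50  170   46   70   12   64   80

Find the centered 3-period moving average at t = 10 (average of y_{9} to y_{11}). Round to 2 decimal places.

Sum of periods 9–11: 70 + 12 + 64 = 146
Divide by 3: 146 / 3 = 48.67

48.67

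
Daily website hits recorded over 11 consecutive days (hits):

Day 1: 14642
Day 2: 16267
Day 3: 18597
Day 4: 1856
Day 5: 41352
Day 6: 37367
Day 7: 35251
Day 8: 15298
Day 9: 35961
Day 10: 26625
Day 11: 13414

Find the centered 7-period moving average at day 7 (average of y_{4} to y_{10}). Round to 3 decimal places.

Sum of periods 4–10: 1856 + 41352 + 37367 + 35251 + 15298 + 35961 + 26625 = 193710
Divide by 7: 193710 / 7 = 27672.857

27672.857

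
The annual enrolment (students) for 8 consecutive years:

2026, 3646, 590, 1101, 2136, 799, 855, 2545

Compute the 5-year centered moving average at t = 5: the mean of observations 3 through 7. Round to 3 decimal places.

Sum of periods 3–7: 590 + 1101 + 2136 + 799 + 855 = 5481
Divide by 5: 5481 / 5 = 1096.200

1096.200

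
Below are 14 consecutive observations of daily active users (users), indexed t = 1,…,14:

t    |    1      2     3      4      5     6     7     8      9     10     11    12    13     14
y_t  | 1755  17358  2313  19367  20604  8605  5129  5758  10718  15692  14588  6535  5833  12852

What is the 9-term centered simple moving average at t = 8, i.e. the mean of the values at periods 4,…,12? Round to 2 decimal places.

11888.44

Sum of periods 4–12: 19367 + 20604 + 8605 + 5129 + 5758 + 10718 + 15692 + 14588 + 6535 = 106996
Divide by 9: 106996 / 9 = 11888.44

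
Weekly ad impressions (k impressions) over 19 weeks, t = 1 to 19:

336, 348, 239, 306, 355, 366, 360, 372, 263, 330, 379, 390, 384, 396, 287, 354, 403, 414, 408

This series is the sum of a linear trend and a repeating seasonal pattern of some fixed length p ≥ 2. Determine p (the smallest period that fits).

First differences y_{t+1} − y_t: 12, -109, 67, 49, 11, -6, 12, -109, 67, 49, 11, -6, 12, -109, …
The difference pattern repeats every 6 terms and not for any smaller step, so p = 6.

6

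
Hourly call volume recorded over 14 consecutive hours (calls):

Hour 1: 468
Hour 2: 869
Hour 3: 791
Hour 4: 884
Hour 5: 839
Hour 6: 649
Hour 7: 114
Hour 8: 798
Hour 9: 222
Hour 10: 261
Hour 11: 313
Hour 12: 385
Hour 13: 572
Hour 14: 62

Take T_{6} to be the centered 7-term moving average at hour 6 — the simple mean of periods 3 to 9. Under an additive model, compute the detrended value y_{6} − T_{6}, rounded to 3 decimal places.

35.143

Trend T_6 = (791 + 884 + 839 + 649 + 114 + 798 + 222) / 7 = 4297/7 = 613.85714
Detrended value: 649 − 613.85714 = 35.143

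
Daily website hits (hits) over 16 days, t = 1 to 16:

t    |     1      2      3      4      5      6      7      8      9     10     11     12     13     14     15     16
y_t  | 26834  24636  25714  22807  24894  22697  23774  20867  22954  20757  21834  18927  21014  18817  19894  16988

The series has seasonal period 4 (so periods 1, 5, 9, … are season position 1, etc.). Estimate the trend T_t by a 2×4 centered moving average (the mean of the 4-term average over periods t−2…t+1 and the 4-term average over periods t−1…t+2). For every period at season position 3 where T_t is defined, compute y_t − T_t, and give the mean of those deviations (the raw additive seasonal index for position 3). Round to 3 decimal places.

Season position 3 occurs at t = 3, 7, 11 (where T_t is defined).
t=3: T_3 = 24755.25000; y_3 − T_3 = 25714 − 24755.25000 = 958.75000
t=7: T_7 = 22815.50000; y_7 − T_7 = 23774 − 22815.50000 = 958.50000
t=11: T_11 = 20875.50000; y_11 − T_11 = 21834 − 20875.50000 = 958.50000
Mean deviation: (958.75000 + 958.50000 + 958.50000) / 3 = 958.583

958.583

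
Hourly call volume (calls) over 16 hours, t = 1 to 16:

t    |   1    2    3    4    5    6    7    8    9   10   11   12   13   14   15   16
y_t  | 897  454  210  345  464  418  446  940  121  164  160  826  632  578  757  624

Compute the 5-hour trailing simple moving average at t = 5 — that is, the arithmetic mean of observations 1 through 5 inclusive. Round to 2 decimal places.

Sum of periods 1–5: 897 + 454 + 210 + 345 + 464 = 2370
Divide by 5: 2370 / 5 = 474.00

474.00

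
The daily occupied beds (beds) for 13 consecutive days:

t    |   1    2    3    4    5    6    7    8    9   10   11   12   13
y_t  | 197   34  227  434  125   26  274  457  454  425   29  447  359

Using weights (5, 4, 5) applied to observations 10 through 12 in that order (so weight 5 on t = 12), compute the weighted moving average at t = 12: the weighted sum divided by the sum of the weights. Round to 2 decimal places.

Weighted sum: 5·425 + 4·29 + 5·447 = 2125 + 116 + 2235 = 4476
Weight total: 5 + 4 + 5 = 14
WMA = 4476 / 14 = 319.71

319.71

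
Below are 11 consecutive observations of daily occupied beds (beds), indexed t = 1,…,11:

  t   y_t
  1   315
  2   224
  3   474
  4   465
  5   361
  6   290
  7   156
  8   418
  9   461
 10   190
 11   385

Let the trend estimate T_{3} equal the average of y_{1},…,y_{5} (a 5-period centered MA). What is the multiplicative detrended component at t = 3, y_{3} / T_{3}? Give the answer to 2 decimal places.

1.29

Trend T_3 = (315 + 224 + 474 + 465 + 361) / 5 = 1839/5 = 367.8000
Ratio to trend: 474 / 367.8000 = 1.29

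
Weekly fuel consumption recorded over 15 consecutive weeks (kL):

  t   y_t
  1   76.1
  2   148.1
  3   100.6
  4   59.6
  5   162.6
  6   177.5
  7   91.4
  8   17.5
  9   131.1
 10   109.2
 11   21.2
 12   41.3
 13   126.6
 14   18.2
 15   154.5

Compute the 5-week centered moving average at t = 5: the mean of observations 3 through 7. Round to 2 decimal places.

Sum of periods 3–7: 100.6 + 59.6 + 162.6 + 177.5 + 91.4 = 591.7
Divide by 5: 591.7 / 5 = 118.34

118.34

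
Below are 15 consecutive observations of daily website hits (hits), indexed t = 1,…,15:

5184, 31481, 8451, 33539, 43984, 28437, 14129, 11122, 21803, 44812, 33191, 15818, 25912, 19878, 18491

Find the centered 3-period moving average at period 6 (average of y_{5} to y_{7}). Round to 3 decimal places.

28850.000

Sum of periods 5–7: 43984 + 28437 + 14129 = 86550
Divide by 3: 86550 / 3 = 28850.000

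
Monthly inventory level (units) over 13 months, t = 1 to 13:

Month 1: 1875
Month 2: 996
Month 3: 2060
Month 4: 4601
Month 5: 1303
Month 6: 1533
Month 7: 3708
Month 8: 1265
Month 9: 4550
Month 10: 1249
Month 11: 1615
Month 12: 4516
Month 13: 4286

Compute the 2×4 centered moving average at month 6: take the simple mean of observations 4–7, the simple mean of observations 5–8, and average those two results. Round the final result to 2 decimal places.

2369.25

Sum over 4–7: 4601 + 1303 + 1533 + 3708 = 11145
Sum over 5–8: 1303 + 1533 + 3708 + 1265 = 7809
CMA at t=6 = (11145 + 7809) / (2·4) = 18954 / 8 = 2369.25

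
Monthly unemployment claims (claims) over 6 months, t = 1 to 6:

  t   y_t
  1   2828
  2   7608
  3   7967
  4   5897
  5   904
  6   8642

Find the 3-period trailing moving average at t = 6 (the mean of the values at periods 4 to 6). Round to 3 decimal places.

Sum of periods 4–6: 5897 + 904 + 8642 = 15443
Divide by 3: 15443 / 3 = 5147.667

5147.667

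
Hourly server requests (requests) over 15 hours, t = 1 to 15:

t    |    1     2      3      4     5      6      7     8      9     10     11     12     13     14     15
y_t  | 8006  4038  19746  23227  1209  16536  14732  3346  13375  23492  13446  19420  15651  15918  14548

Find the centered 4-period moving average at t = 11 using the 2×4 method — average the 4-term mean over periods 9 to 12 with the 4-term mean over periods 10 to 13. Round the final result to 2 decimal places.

Sum over 9–12: 13375 + 23492 + 13446 + 19420 = 69733
Sum over 10–13: 23492 + 13446 + 19420 + 15651 = 72009
CMA at t=11 = (69733 + 72009) / (2·4) = 141742 / 8 = 17717.75

17717.75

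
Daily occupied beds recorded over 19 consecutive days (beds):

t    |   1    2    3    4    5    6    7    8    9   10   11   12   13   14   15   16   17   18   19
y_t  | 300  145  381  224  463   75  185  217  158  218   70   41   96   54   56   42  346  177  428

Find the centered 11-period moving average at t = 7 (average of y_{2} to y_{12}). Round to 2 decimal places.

Sum of periods 2–12: 145 + 381 + 224 + 463 + 75 + 185 + 217 + 158 + 218 + 70 + 41 = 2177
Divide by 11: 2177 / 11 = 197.91

197.91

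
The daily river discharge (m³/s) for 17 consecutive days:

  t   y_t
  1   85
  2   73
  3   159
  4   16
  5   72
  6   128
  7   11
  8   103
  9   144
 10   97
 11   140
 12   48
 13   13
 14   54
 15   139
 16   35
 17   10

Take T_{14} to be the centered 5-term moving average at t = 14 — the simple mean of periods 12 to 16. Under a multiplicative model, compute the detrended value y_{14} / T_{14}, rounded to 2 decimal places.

0.93

Trend T_14 = (48 + 13 + 54 + 139 + 35) / 5 = 289/5 = 57.8000
Ratio to trend: 54 / 57.8000 = 0.93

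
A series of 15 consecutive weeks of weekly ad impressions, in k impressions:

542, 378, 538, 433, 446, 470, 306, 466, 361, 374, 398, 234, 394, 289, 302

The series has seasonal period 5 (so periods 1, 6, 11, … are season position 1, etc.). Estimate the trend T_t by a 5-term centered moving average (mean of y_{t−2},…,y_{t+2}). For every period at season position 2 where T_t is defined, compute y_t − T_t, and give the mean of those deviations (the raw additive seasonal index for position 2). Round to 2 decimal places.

-103.80

Season position 2 occurs at t = 7, 12 (where T_t is defined).
t=7: T_7 = 409.8000; y_7 − T_7 = 306 − 409.8000 = -103.8000
t=12: T_12 = 337.8000; y_12 − T_12 = 234 − 337.8000 = -103.8000
Mean deviation: (-103.8000 + -103.8000) / 2 = -103.80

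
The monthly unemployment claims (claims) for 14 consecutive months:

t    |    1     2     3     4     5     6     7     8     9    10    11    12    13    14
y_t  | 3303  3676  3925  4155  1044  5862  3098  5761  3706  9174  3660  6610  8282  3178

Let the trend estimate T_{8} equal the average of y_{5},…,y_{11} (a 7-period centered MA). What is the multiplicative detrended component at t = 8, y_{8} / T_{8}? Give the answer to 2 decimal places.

Trend T_8 = (1044 + 5862 + 3098 + 5761 + 3706 + 9174 + 3660) / 7 = 32305/7 = 4615.0000
Ratio to trend: 5761 / 4615.0000 = 1.25

1.25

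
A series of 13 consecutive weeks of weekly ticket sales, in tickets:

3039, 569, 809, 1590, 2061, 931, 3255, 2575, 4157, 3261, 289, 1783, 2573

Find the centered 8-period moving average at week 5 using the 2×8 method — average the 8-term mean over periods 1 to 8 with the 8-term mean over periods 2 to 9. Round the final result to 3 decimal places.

Sum over 1–8: 3039 + 569 + 809 + 1590 + 2061 + 931 + 3255 + 2575 = 14829
Sum over 2–9: 569 + 809 + 1590 + 2061 + 931 + 3255 + 2575 + 4157 = 15947
CMA at t=5 = (14829 + 15947) / (2·8) = 30776 / 16 = 1923.500

1923.500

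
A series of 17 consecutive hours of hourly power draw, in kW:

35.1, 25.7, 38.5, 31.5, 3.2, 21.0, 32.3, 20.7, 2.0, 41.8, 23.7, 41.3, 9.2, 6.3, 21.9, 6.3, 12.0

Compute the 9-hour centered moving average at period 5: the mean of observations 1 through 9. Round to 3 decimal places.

23.333

Sum of periods 1–9: 35.1 + 25.7 + 38.5 + 31.5 + 3.2 + 21.0 + 32.3 + 20.7 + 2.0 = 210.0
Divide by 9: 210.0 / 9 = 23.333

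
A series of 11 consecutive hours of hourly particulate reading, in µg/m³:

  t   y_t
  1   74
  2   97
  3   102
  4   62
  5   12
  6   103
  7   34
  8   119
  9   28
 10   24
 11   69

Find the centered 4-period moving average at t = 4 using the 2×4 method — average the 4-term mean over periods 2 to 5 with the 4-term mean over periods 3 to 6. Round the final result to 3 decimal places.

69.000

Sum over 2–5: 97 + 102 + 62 + 12 = 273
Sum over 3–6: 102 + 62 + 12 + 103 = 279
CMA at t=4 = (273 + 279) / (2·4) = 552 / 8 = 69.000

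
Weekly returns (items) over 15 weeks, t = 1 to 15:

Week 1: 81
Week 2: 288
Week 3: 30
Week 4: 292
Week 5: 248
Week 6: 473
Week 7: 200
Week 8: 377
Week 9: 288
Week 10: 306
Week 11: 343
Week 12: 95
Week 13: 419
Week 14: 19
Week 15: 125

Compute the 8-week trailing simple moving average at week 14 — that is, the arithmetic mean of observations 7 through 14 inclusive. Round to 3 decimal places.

Sum of periods 7–14: 200 + 377 + 288 + 306 + 343 + 95 + 419 + 19 = 2047
Divide by 8: 2047 / 8 = 255.875

255.875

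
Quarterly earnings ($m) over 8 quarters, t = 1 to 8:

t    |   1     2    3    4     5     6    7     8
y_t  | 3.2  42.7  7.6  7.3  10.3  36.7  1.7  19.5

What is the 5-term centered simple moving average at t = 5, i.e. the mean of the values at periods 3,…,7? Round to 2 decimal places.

12.72

Sum of periods 3–7: 7.6 + 7.3 + 10.3 + 36.7 + 1.7 = 63.6
Divide by 5: 63.6 / 5 = 12.72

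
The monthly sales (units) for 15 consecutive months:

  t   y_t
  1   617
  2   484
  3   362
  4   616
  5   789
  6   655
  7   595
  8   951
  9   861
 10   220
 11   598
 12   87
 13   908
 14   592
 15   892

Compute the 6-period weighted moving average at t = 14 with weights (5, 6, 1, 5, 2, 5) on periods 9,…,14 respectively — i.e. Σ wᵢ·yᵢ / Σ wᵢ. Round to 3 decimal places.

476.417

Weighted sum: 5·861 + 6·220 + 1·598 + 5·87 + 2·908 + 5·592 = 4305 + 1320 + 598 + 435 + 1816 + 2960 = 11434
Weight total: 5 + 6 + 1 + 5 + 2 + 5 = 24
WMA = 11434 / 24 = 476.417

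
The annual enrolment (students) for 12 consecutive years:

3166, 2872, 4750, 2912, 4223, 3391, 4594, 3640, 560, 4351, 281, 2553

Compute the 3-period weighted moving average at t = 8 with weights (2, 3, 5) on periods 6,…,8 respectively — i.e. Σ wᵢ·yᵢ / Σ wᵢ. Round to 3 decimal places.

3876.400

Weighted sum: 2·3391 + 3·4594 + 5·3640 = 6782 + 13782 + 18200 = 38764
Weight total: 2 + 3 + 5 = 10
WMA = 38764 / 10 = 3876.400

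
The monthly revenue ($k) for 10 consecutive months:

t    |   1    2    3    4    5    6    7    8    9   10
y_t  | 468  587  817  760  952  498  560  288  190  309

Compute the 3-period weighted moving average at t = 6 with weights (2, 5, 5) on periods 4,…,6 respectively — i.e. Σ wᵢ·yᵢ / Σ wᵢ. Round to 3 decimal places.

730.833

Weighted sum: 2·760 + 5·952 + 5·498 = 1520 + 4760 + 2490 = 8770
Weight total: 2 + 5 + 5 = 12
WMA = 8770 / 12 = 730.833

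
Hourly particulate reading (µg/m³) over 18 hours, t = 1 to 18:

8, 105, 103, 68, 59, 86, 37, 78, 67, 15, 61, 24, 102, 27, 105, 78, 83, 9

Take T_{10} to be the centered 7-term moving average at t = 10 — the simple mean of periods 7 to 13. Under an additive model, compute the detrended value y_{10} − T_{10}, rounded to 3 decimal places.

-39.857

Trend T_10 = (37 + 78 + 67 + 15 + 61 + 24 + 102) / 7 = 384/7 = 54.85714
Detrended value: 15 − 54.85714 = -39.857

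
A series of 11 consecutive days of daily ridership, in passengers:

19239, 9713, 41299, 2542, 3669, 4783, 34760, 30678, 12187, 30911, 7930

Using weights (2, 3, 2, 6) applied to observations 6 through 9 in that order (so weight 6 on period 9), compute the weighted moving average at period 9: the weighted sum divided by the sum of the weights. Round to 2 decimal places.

Weighted sum: 2·4783 + 3·34760 + 2·30678 + 6·12187 = 9566 + 104280 + 61356 + 73122 = 248324
Weight total: 2 + 3 + 2 + 6 = 13
WMA = 248324 / 13 = 19101.85

19101.85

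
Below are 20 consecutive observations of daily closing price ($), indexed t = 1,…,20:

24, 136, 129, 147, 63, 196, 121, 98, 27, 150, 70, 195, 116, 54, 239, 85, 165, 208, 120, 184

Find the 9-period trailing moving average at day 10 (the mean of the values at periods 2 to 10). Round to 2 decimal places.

Sum of periods 2–10: 136 + 129 + 147 + 63 + 196 + 121 + 98 + 27 + 150 = 1067
Divide by 9: 1067 / 9 = 118.56

118.56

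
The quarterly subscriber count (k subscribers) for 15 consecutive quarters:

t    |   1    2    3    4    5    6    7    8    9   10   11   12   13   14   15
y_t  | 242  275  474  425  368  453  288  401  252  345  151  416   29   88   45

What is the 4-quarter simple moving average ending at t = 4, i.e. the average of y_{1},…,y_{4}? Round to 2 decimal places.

354.00

Sum of periods 1–4: 242 + 275 + 474 + 425 = 1416
Divide by 4: 1416 / 4 = 354.00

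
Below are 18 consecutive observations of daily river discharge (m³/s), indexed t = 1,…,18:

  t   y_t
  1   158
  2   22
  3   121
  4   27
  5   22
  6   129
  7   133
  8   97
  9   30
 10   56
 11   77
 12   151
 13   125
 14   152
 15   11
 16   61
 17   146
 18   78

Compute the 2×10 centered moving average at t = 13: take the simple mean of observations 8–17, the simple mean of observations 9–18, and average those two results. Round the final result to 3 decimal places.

89.650

Sum over 8–17: 97 + 30 + 56 + 77 + 151 + 125 + 152 + 11 + 61 + 146 = 906
Sum over 9–18: 30 + 56 + 77 + 151 + 125 + 152 + 11 + 61 + 146 + 78 = 887
CMA at t=13 = (906 + 887) / (2·10) = 1793 / 20 = 89.650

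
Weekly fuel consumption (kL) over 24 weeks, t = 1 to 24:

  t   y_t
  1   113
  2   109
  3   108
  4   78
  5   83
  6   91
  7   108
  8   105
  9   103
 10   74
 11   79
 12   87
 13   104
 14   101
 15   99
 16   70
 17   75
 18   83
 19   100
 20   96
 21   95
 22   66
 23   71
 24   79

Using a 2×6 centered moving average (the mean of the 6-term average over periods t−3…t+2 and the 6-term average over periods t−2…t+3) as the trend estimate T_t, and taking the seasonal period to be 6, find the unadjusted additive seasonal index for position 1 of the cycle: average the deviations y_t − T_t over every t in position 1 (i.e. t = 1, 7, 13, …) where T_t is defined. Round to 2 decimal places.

13.72

Season position 1 occurs at t = 7, 13, 19 (where T_t is defined).
t=7: T_7 = 94.3333; y_7 − T_7 = 108 − 94.3333 = 13.6667
t=13: T_13 = 90.3333; y_13 − T_13 = 104 − 90.3333 = 13.6667
t=19: T_19 = 86.1667; y_19 − T_19 = 100 − 86.1667 = 13.8333
Mean deviation: (13.6667 + 13.6667 + 13.8333) / 3 = 13.72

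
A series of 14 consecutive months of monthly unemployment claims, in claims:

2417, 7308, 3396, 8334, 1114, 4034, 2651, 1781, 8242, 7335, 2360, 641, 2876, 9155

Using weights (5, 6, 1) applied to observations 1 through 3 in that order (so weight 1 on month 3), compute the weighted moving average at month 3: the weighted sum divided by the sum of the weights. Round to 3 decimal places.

4944.083

Weighted sum: 5·2417 + 6·7308 + 1·3396 = 12085 + 43848 + 3396 = 59329
Weight total: 5 + 6 + 1 = 12
WMA = 59329 / 12 = 4944.083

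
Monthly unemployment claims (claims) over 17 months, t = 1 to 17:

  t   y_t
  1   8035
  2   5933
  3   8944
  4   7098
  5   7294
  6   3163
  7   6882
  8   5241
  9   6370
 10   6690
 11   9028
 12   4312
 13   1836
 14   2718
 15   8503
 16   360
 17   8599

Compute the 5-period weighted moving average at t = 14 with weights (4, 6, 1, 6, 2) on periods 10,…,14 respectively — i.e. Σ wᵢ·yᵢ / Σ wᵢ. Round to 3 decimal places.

5352.211

Weighted sum: 4·6690 + 6·9028 + 1·4312 + 6·1836 + 2·2718 = 26760 + 54168 + 4312 + 11016 + 5436 = 101692
Weight total: 4 + 6 + 1 + 6 + 2 = 19
WMA = 101692 / 19 = 5352.211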